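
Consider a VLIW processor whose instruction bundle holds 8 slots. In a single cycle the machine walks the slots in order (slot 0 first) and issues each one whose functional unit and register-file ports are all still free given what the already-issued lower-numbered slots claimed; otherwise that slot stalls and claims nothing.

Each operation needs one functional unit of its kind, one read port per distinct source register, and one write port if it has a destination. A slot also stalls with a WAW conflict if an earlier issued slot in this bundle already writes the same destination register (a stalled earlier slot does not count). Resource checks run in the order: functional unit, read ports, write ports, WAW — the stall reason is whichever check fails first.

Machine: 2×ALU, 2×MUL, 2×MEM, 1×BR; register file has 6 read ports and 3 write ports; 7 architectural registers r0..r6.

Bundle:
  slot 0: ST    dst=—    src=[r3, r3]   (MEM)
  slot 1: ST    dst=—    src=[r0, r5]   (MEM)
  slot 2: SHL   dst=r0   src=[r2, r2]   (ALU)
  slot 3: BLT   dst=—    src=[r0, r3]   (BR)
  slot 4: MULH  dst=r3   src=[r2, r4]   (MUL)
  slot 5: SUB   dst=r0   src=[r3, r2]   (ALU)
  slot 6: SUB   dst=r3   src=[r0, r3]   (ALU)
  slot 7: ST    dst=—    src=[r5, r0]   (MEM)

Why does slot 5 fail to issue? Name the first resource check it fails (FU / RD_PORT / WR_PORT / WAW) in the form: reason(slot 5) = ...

reason(slot 5) = RD_PORT

#0 MEM src=r3,r3 dispatched  <A:2 Mu:2 Ld:1 B:1 rd:5 wr:3>
#1 MEM src=r0,r5 dispatched  <A:2 Mu:2 Ld:0 B:1 rd:3 wr:3>
#2 ALU src=r2,r2 dispatched  <A:1 Mu:2 Ld:0 B:1 rd:2 wr:2>
#3 BR src=r0,r3 dispatched  <A:1 Mu:2 Ld:0 B:0 rd:0 wr:2>
#4 MUL src=r2,r4 held:RD_PORT  <A:1 Mu:2 Ld:0 B:0 rd:0 wr:2>
#5 ALU src=r3,r2 held:RD_PORT  <A:1 Mu:2 Ld:0 B:0 rd:0 wr:2>
#6 ALU src=r0,r3 held:RD_PORT  <A:1 Mu:2 Ld:0 B:0 rd:0 wr:2>
#7 MEM src=r5,r0 held:FU  <A:1 Mu:2 Ld:0 B:0 rd:0 wr:2>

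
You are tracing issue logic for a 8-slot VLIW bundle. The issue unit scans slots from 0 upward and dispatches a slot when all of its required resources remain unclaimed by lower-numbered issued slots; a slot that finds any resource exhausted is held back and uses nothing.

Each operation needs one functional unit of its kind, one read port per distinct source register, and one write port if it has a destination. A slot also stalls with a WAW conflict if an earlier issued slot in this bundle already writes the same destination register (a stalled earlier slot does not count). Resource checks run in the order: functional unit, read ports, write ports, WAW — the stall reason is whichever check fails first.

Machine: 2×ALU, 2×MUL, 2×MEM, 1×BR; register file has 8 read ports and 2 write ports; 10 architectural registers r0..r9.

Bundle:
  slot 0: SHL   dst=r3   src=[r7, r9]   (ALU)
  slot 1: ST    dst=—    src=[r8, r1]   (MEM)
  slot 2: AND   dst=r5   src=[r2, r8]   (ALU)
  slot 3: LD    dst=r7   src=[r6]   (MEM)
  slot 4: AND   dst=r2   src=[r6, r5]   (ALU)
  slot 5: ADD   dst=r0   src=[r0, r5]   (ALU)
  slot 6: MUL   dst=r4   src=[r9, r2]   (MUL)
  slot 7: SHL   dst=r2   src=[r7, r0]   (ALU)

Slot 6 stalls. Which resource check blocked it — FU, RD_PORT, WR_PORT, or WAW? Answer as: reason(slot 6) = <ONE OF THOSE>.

[0] ALU needs rd=2 wr=1: ok; after: ALU=1 MUL=2 MEM=2 BR=1, R=6, W=1
[1] MEM needs rd=2 wr=0: ok; after: ALU=1 MUL=2 MEM=1 BR=1, R=4, W=1
[2] ALU needs rd=2 wr=1: ok; after: ALU=0 MUL=2 MEM=1 BR=1, R=2, W=0
[3] MEM needs rd=1 wr=1: WR_PORT; after: ALU=0 MUL=2 MEM=1 BR=1, R=2, W=0
[4] ALU needs rd=2 wr=1: FU; after: ALU=0 MUL=2 MEM=1 BR=1, R=2, W=0
[5] ALU needs rd=2 wr=1: FU; after: ALU=0 MUL=2 MEM=1 BR=1, R=2, W=0
[6] MUL needs rd=2 wr=1: WR_PORT; after: ALU=0 MUL=2 MEM=1 BR=1, R=2, W=0
[7] ALU needs rd=2 wr=1: FU; after: ALU=0 MUL=2 MEM=1 BR=1, R=2, W=0

reason(slot 6) = WR_PORT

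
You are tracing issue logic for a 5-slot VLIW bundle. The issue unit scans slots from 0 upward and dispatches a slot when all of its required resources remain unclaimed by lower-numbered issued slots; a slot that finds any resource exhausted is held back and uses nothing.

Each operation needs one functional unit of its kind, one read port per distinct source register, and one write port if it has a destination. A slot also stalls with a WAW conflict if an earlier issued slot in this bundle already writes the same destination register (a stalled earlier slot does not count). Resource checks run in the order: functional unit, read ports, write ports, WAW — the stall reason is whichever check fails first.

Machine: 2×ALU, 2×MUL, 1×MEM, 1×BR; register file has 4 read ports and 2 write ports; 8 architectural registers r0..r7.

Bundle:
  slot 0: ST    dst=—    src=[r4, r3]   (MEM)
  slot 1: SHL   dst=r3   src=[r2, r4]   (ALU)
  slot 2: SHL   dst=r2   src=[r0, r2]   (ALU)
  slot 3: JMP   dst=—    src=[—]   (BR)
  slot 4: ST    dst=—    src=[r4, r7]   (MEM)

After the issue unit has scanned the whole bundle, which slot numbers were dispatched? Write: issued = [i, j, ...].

slot 0 (MEM): ISSUE — free A2,Mu2,Ld0,B1 rp2 wp2
slot 1 (ALU): ISSUE — free A1,Mu2,Ld0,B1 rp0 wp1
slot 2 (ALU): stall RD_PORT — free A1,Mu2,Ld0,B1 rp0 wp1
slot 3 (BR): ISSUE — free A1,Mu2,Ld0,B0 rp0 wp1
slot 4 (MEM): stall FU — free A1,Mu2,Ld0,B0 rp0 wp1

issued = [0, 1, 3]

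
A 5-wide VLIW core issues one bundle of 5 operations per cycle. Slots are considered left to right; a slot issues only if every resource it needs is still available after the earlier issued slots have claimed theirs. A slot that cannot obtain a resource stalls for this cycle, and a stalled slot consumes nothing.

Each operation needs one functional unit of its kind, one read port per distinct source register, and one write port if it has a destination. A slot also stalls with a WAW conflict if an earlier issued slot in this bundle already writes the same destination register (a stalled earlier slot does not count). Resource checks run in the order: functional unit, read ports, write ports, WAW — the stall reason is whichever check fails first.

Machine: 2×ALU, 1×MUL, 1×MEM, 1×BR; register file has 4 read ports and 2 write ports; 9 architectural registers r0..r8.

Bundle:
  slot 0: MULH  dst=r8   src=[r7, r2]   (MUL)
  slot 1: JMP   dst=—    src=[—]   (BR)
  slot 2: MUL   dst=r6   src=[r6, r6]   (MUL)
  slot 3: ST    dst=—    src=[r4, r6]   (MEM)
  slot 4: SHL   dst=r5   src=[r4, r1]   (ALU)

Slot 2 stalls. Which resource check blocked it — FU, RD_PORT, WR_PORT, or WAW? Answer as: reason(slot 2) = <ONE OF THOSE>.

slot 0 (MUL): ISSUE — free A2,Mu0,Ld1,B1 rp2 wp1
slot 1 (BR): ISSUE — free A2,Mu0,Ld1,B0 rp2 wp1
slot 2 (MUL): stall FU — free A2,Mu0,Ld1,B0 rp2 wp1
slot 3 (MEM): ISSUE — free A2,Mu0,Ld0,B0 rp0 wp1
slot 4 (ALU): stall RD_PORT — free A2,Mu0,Ld0,B0 rp0 wp1

reason(slot 2) = FU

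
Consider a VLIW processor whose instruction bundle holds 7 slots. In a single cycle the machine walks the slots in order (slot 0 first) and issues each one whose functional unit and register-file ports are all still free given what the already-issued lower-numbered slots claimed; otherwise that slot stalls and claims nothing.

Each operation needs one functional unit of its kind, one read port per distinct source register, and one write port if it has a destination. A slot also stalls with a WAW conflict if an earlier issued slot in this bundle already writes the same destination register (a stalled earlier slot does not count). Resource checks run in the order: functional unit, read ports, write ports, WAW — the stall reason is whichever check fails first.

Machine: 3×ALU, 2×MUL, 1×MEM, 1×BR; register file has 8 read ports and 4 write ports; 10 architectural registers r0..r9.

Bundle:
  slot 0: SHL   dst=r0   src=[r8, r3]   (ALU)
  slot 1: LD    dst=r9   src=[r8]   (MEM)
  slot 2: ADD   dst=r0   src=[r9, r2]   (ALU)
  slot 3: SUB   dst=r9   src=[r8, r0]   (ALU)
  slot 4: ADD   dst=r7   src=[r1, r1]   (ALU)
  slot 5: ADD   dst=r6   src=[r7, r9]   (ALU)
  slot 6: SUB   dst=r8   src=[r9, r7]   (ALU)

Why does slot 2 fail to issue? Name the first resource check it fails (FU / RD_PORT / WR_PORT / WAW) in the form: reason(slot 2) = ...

reason(slot 2) = WAW

#0 ALU src=r8,r3 dispatched  <A:2 Mu:2 Ld:1 B:1 rd:6 wr:3>
#1 MEM src=r8 dispatched  <A:2 Mu:2 Ld:0 B:1 rd:5 wr:2>
#2 ALU src=r9,r2 held:WAW  <A:2 Mu:2 Ld:0 B:1 rd:5 wr:2>
#3 ALU src=r8,r0 held:WAW  <A:2 Mu:2 Ld:0 B:1 rd:5 wr:2>
#4 ALU src=r1,r1 dispatched  <A:1 Mu:2 Ld:0 B:1 rd:4 wr:1>
#5 ALU src=r7,r9 dispatched  <A:0 Mu:2 Ld:0 B:1 rd:2 wr:0>
#6 ALU src=r9,r7 held:FU  <A:0 Mu:2 Ld:0 B:1 rd:2 wr:0>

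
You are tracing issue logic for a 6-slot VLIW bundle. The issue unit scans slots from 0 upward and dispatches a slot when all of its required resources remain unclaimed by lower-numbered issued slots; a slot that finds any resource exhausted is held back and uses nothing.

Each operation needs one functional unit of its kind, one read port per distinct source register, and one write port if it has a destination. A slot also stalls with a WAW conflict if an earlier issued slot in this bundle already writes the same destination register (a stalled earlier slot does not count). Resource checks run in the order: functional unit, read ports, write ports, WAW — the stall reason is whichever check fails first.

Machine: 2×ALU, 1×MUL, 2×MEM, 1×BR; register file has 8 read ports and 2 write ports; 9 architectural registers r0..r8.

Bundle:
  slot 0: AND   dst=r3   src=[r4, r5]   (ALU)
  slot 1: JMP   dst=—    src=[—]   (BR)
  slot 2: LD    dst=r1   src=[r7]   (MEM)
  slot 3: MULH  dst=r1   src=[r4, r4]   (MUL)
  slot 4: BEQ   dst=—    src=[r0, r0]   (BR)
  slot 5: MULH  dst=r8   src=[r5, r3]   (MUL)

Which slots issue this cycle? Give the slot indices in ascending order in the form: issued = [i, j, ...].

issued = [0, 1, 2]

slot 0 (ALU): ISSUE — free A1,Mu1,Ld2,B1 rp6 wp1
slot 1 (BR): ISSUE — free A1,Mu1,Ld2,B0 rp6 wp1
slot 2 (MEM): ISSUE — free A1,Mu1,Ld1,B0 rp5 wp0
slot 3 (MUL): stall WR_PORT — free A1,Mu1,Ld1,B0 rp5 wp0
slot 4 (BR): stall FU — free A1,Mu1,Ld1,B0 rp5 wp0
slot 5 (MUL): stall WR_PORT — free A1,Mu1,Ld1,B0 rp5 wp0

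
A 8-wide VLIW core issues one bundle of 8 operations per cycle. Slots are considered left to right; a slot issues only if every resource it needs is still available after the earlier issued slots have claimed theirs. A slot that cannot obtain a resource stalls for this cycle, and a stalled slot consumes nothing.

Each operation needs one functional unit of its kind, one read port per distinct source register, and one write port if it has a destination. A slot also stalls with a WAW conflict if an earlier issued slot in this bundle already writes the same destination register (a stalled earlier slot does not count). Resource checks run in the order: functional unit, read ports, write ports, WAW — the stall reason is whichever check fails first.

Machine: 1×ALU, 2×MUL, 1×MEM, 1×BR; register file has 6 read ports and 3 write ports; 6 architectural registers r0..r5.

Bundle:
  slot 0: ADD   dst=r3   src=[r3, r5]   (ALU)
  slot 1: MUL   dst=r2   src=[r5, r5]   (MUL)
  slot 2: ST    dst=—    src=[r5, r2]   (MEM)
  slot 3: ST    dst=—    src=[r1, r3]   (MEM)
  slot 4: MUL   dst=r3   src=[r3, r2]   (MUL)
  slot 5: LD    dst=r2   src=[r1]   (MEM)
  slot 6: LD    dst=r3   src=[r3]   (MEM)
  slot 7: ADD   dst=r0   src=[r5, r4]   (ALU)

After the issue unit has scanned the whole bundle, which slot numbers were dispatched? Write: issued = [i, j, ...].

[0] ALU needs rd=2 wr=1: ok; after: ALU=0 MUL=2 MEM=1 BR=1, R=4, W=2
[1] MUL needs rd=1 wr=1: ok; after: ALU=0 MUL=1 MEM=1 BR=1, R=3, W=1
[2] MEM needs rd=2 wr=0: ok; after: ALU=0 MUL=1 MEM=0 BR=1, R=1, W=1
[3] MEM needs rd=2 wr=0: FU; after: ALU=0 MUL=1 MEM=0 BR=1, R=1, W=1
[4] MUL needs rd=2 wr=1: RD_PORT; after: ALU=0 MUL=1 MEM=0 BR=1, R=1, W=1
[5] MEM needs rd=1 wr=1: FU; after: ALU=0 MUL=1 MEM=0 BR=1, R=1, W=1
[6] MEM needs rd=1 wr=1: FU; after: ALU=0 MUL=1 MEM=0 BR=1, R=1, W=1
[7] ALU needs rd=2 wr=1: FU; after: ALU=0 MUL=1 MEM=0 BR=1, R=1, W=1

issued = [0, 1, 2]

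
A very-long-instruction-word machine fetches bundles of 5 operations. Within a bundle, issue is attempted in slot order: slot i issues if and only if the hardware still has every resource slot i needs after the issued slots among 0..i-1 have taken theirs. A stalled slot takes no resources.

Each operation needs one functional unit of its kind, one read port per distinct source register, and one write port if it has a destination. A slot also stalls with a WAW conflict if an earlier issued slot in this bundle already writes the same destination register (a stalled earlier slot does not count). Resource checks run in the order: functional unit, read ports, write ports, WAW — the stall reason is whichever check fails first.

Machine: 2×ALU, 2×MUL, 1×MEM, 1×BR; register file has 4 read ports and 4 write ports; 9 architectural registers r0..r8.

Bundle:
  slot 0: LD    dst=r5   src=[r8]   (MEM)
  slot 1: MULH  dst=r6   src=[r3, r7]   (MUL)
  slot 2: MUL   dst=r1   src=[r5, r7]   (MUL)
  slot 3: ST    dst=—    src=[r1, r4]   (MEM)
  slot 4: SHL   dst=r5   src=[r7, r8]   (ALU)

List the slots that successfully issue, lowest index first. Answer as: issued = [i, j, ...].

issued = [0, 1]

slot 0 (MEM): ISSUE — free A2,Mu2,Ld0,B1 rp3 wp3
slot 1 (MUL): ISSUE — free A2,Mu1,Ld0,B1 rp1 wp2
slot 2 (MUL): stall RD_PORT — free A2,Mu1,Ld0,B1 rp1 wp2
slot 3 (MEM): stall FU — free A2,Mu1,Ld0,B1 rp1 wp2
slot 4 (ALU): stall RD_PORT — free A2,Mu1,Ld0,B1 rp1 wp2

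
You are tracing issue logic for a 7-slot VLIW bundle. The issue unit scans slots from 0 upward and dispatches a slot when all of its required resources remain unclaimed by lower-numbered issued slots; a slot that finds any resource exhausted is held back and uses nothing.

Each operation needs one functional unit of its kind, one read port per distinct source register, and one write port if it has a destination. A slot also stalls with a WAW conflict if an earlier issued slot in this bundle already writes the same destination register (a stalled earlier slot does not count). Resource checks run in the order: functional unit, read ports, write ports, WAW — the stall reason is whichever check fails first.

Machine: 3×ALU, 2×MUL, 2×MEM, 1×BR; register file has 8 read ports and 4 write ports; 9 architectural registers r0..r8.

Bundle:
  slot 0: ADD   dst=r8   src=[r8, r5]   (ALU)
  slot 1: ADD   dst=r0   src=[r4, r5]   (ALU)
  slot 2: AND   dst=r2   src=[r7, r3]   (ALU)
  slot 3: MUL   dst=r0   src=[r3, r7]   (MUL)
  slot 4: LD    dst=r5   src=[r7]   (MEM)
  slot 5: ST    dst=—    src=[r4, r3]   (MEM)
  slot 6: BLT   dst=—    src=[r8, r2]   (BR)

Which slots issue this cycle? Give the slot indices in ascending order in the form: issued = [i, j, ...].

slot 0 (ALU): ISSUE — free A2,Mu2,Ld2,B1 rp6 wp3
slot 1 (ALU): ISSUE — free A1,Mu2,Ld2,B1 rp4 wp2
slot 2 (ALU): ISSUE — free A0,Mu2,Ld2,B1 rp2 wp1
slot 3 (MUL): stall WAW — free A0,Mu2,Ld2,B1 rp2 wp1
slot 4 (MEM): ISSUE — free A0,Mu2,Ld1,B1 rp1 wp0
slot 5 (MEM): stall RD_PORT — free A0,Mu2,Ld1,B1 rp1 wp0
slot 6 (BR): stall RD_PORT — free A0,Mu2,Ld1,B1 rp1 wp0

issued = [0, 1, 2, 4]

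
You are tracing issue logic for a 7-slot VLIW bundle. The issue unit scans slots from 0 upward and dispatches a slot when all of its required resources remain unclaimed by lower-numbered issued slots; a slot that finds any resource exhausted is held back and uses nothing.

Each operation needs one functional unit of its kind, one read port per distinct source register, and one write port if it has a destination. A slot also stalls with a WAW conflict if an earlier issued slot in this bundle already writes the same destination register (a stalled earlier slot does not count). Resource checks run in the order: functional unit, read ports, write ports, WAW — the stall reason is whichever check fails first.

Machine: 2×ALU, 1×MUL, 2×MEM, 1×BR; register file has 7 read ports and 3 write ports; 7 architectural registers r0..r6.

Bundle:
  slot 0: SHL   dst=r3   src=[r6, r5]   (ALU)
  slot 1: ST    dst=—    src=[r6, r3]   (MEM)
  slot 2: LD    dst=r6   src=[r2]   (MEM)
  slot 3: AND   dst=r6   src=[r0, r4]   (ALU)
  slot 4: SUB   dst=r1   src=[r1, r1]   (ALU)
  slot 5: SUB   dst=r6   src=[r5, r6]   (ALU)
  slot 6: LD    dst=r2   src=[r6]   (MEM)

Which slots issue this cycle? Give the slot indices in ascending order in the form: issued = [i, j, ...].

[0] ALU needs rd=2 wr=1: ok; after: ALU=1 MUL=1 MEM=2 BR=1, R=5, W=2
[1] MEM needs rd=2 wr=0: ok; after: ALU=1 MUL=1 MEM=1 BR=1, R=3, W=2
[2] MEM needs rd=1 wr=1: ok; after: ALU=1 MUL=1 MEM=0 BR=1, R=2, W=1
[3] ALU needs rd=2 wr=1: WAW; after: ALU=1 MUL=1 MEM=0 BR=1, R=2, W=1
[4] ALU needs rd=1 wr=1: ok; after: ALU=0 MUL=1 MEM=0 BR=1, R=1, W=0
[5] ALU needs rd=2 wr=1: FU; after: ALU=0 MUL=1 MEM=0 BR=1, R=1, W=0
[6] MEM needs rd=1 wr=1: FU; after: ALU=0 MUL=1 MEM=0 BR=1, R=1, W=0

issued = [0, 1, 2, 4]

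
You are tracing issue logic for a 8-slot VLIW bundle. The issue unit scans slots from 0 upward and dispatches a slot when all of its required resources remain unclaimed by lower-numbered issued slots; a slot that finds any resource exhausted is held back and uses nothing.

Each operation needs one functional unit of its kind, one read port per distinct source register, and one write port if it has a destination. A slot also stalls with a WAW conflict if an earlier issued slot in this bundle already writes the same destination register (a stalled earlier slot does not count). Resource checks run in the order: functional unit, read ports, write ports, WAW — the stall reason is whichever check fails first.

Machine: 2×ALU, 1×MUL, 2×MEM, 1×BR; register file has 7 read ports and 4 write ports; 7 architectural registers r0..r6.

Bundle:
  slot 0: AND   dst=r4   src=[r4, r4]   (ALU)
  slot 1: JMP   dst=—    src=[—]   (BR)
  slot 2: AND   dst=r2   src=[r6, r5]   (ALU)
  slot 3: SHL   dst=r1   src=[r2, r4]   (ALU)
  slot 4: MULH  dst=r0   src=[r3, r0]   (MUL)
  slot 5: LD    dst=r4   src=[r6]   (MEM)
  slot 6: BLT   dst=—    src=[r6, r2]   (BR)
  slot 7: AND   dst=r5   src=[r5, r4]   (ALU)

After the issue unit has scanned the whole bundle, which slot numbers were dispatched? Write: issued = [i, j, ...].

(0) want 1×ALU +1rd +1wr — yes → AL1|MU1|ME2|BR1|rd6|wr3
(1) want 1×BR +0rd +0wr — yes → AL1|MU1|ME2|BR0|rd6|wr3
(2) want 1×ALU +2rd +1wr — yes → AL0|MU1|ME2|BR0|rd4|wr2
(3) want 1×ALU +2rd +1wr — FU → AL0|MU1|ME2|BR0|rd4|wr2
(4) want 1×MUL +2rd +1wr — yes → AL0|MU0|ME2|BR0|rd2|wr1
(5) want 1×MEM +1rd +1wr — WAW → AL0|MU0|ME2|BR0|rd2|wr1
(6) want 1×BR +2rd +0wr — FU → AL0|MU0|ME2|BR0|rd2|wr1
(7) want 1×ALU +2rd +1wr — FU → AL0|MU0|ME2|BR0|rd2|wr1

issued = [0, 1, 2, 4]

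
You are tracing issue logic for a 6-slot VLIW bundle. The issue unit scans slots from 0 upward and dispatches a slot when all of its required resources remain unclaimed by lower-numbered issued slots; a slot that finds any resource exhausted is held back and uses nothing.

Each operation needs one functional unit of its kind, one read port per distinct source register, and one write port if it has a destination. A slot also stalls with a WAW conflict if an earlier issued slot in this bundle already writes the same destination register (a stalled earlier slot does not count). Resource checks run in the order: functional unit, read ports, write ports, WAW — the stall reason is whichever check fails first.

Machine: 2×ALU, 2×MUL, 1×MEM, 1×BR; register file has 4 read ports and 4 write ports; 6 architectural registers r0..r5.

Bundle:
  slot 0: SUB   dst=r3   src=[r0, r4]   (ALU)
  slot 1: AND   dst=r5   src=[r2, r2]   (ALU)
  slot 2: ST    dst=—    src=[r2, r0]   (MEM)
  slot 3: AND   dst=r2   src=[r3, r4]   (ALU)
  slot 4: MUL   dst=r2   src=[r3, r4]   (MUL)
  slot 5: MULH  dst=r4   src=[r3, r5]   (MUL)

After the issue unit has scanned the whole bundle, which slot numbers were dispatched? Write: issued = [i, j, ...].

[0] ALU needs rd=2 wr=1: ok; after: ALU=1 MUL=2 MEM=1 BR=1, R=2, W=3
[1] ALU needs rd=1 wr=1: ok; after: ALU=0 MUL=2 MEM=1 BR=1, R=1, W=2
[2] MEM needs rd=2 wr=0: RD_PORT; after: ALU=0 MUL=2 MEM=1 BR=1, R=1, W=2
[3] ALU needs rd=2 wr=1: FU; after: ALU=0 MUL=2 MEM=1 BR=1, R=1, W=2
[4] MUL needs rd=2 wr=1: RD_PORT; after: ALU=0 MUL=2 MEM=1 BR=1, R=1, W=2
[5] MUL needs rd=2 wr=1: RD_PORT; after: ALU=0 MUL=2 MEM=1 BR=1, R=1, W=2

issued = [0, 1]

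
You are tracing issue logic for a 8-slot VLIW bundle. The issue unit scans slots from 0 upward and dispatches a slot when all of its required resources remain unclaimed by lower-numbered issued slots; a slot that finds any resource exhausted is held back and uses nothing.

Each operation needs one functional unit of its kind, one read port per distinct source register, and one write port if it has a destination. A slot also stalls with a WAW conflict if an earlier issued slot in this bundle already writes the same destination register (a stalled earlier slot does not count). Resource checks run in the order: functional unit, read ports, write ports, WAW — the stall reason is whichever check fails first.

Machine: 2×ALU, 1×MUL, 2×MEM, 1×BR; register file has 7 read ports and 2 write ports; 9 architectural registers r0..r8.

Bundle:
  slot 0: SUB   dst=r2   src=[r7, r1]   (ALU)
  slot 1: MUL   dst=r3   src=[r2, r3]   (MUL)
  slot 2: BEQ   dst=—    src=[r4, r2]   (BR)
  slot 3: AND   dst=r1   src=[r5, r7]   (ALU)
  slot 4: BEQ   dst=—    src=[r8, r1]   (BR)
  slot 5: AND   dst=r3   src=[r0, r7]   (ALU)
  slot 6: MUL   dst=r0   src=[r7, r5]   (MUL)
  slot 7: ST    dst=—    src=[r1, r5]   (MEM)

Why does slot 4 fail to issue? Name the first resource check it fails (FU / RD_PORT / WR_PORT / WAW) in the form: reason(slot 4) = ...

[0] ALU needs rd=2 wr=1: ok; after: ALU=1 MUL=1 MEM=2 BR=1, R=5, W=1
[1] MUL needs rd=2 wr=1: ok; after: ALU=1 MUL=0 MEM=2 BR=1, R=3, W=0
[2] BR needs rd=2 wr=0: ok; after: ALU=1 MUL=0 MEM=2 BR=0, R=1, W=0
[3] ALU needs rd=2 wr=1: RD_PORT; after: ALU=1 MUL=0 MEM=2 BR=0, R=1, W=0
[4] BR needs rd=2 wr=0: FU; after: ALU=1 MUL=0 MEM=2 BR=0, R=1, W=0
[5] ALU needs rd=2 wr=1: RD_PORT; after: ALU=1 MUL=0 MEM=2 BR=0, R=1, W=0
[6] MUL needs rd=2 wr=1: FU; after: ALU=1 MUL=0 MEM=2 BR=0, R=1, W=0
[7] MEM needs rd=2 wr=0: RD_PORT; after: ALU=1 MUL=0 MEM=2 BR=0, R=1, W=0

reason(slot 4) = FU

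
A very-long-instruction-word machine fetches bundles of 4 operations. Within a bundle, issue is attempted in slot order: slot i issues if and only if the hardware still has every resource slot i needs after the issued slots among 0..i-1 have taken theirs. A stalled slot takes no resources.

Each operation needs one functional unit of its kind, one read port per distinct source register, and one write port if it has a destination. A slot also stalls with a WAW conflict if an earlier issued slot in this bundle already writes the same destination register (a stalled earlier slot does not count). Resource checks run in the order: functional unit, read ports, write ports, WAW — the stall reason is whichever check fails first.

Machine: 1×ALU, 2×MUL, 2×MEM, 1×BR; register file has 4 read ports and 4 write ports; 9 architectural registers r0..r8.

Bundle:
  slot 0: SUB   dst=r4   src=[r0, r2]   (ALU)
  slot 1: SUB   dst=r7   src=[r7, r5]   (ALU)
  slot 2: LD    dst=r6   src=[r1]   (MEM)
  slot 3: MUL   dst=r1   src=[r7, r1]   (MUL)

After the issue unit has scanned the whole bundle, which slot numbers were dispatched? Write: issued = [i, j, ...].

#0 ALU src=r0,r2 dispatched  <A:0 Mu:2 Ld:2 B:1 rd:2 wr:3>
#1 ALU src=r7,r5 held:FU  <A:0 Mu:2 Ld:2 B:1 rd:2 wr:3>
#2 MEM src=r1 dispatched  <A:0 Mu:2 Ld:1 B:1 rd:1 wr:2>
#3 MUL src=r7,r1 held:RD_PORT  <A:0 Mu:2 Ld:1 B:1 rd:1 wr:2>

issued = [0, 2]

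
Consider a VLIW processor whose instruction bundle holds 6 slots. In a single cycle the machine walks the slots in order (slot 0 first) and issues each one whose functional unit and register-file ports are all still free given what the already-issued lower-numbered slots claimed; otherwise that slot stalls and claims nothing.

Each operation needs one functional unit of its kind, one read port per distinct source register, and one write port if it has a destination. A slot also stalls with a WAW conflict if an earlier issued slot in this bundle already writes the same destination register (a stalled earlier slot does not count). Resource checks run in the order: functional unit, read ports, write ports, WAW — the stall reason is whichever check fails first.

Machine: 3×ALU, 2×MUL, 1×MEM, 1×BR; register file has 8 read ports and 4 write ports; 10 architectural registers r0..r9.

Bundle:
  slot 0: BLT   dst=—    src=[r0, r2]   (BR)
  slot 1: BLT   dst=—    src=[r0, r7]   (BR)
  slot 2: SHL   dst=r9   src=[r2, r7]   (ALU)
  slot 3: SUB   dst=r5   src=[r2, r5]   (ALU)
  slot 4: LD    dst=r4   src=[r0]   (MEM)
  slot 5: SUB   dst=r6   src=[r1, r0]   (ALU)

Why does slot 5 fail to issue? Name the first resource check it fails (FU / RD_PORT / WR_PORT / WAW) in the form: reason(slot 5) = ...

slot 0 (BR): ISSUE — free A3,Mu2,Ld1,B0 rp6 wp4
slot 1 (BR): stall FU — free A3,Mu2,Ld1,B0 rp6 wp4
slot 2 (ALU): ISSUE — free A2,Mu2,Ld1,B0 rp4 wp3
slot 3 (ALU): ISSUE — free A1,Mu2,Ld1,B0 rp2 wp2
slot 4 (MEM): ISSUE — free A1,Mu2,Ld0,B0 rp1 wp1
slot 5 (ALU): stall RD_PORT — free A1,Mu2,Ld0,B0 rp1 wp1

reason(slot 5) = RD_PORT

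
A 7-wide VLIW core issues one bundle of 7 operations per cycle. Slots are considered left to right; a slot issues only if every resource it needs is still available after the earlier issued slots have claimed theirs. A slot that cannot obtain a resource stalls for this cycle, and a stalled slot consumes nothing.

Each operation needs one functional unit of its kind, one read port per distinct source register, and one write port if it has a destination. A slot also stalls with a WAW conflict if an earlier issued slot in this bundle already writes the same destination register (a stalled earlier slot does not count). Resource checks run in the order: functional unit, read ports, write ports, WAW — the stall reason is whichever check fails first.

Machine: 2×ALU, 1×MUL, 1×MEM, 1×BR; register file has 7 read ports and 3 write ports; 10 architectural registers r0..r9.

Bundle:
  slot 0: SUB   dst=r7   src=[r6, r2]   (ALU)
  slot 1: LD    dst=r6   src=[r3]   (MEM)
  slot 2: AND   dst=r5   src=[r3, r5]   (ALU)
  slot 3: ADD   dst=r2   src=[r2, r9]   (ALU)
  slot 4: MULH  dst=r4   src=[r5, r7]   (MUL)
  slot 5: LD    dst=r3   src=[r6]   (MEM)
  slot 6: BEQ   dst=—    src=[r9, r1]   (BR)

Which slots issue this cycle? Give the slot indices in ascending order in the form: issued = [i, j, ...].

  0. ALU→r7 ⇒ go  {1A/1Mu/1Ld/1B | 5r 2w}
  1. MEM→r6 ⇒ go  {1A/1Mu/0Ld/1B | 4r 1w}
  2. ALU→r5 ⇒ go  {0A/1Mu/0Ld/1B | 2r 0w}
  3. ALU→r2 ⇒ no(FU)  {0A/1Mu/0Ld/1B | 2r 0w}
  4. MUL→r4 ⇒ no(WR_PORT)  {0A/1Mu/0Ld/1B | 2r 0w}
  5. MEM→r3 ⇒ no(FU)  {0A/1Mu/0Ld/1B | 2r 0w}
  6. BR ⇒ go  {0A/1Mu/0Ld/0B | 0r 0w}

issued = [0, 1, 2, 6]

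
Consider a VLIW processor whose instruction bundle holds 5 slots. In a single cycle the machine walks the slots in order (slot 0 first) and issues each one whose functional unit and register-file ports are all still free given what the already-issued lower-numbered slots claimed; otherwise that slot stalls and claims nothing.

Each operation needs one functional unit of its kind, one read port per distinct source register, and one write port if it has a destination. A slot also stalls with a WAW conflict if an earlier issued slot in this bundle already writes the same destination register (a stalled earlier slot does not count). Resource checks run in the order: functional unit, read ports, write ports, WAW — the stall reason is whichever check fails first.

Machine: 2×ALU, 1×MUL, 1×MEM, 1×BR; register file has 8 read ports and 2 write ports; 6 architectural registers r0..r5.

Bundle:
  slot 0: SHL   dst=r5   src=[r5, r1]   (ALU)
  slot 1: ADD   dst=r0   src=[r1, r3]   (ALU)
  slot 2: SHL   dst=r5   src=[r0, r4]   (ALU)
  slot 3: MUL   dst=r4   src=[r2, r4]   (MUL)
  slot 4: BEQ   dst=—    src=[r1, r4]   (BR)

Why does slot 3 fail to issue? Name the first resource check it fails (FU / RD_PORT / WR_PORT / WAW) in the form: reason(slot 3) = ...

  0. ALU→r5 ⇒ go  {1A/1Mu/1Ld/1B | 6r 1w}
  1. ALU→r0 ⇒ go  {0A/1Mu/1Ld/1B | 4r 0w}
  2. ALU→r5 ⇒ no(FU)  {0A/1Mu/1Ld/1B | 4r 0w}
  3. MUL→r4 ⇒ no(WR_PORT)  {0A/1Mu/1Ld/1B | 4r 0w}
  4. BR ⇒ go  {0A/1Mu/1Ld/0B | 2r 0w}

reason(slot 3) = WR_PORT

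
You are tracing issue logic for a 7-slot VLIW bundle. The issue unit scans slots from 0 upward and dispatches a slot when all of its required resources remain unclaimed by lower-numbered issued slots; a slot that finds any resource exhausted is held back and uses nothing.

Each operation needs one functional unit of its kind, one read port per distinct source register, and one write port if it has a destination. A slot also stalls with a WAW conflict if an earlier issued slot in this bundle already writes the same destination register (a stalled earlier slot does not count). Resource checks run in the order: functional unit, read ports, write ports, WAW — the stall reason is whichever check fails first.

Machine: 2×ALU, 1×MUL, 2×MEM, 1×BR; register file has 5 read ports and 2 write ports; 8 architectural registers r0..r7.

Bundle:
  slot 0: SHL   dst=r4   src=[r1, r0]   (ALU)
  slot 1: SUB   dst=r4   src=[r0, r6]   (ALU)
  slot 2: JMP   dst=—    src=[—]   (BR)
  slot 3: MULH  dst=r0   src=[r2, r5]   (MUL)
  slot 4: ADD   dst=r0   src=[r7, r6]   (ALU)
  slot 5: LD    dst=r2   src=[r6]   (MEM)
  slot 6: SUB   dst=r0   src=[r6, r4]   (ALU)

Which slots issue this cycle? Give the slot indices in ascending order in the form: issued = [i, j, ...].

[0] ALU needs rd=2 wr=1: ok; after: ALU=1 MUL=1 MEM=2 BR=1, R=3, W=1
[1] ALU needs rd=2 wr=1: WAW; after: ALU=1 MUL=1 MEM=2 BR=1, R=3, W=1
[2] BR needs rd=0 wr=0: ok; after: ALU=1 MUL=1 MEM=2 BR=0, R=3, W=1
[3] MUL needs rd=2 wr=1: ok; after: ALU=1 MUL=0 MEM=2 BR=0, R=1, W=0
[4] ALU needs rd=2 wr=1: RD_PORT; after: ALU=1 MUL=0 MEM=2 BR=0, R=1, W=0
[5] MEM needs rd=1 wr=1: WR_PORT; after: ALU=1 MUL=0 MEM=2 BR=0, R=1, W=0
[6] ALU needs rd=2 wr=1: RD_PORT; after: ALU=1 MUL=0 MEM=2 BR=0, R=1, W=0

issued = [0, 2, 3]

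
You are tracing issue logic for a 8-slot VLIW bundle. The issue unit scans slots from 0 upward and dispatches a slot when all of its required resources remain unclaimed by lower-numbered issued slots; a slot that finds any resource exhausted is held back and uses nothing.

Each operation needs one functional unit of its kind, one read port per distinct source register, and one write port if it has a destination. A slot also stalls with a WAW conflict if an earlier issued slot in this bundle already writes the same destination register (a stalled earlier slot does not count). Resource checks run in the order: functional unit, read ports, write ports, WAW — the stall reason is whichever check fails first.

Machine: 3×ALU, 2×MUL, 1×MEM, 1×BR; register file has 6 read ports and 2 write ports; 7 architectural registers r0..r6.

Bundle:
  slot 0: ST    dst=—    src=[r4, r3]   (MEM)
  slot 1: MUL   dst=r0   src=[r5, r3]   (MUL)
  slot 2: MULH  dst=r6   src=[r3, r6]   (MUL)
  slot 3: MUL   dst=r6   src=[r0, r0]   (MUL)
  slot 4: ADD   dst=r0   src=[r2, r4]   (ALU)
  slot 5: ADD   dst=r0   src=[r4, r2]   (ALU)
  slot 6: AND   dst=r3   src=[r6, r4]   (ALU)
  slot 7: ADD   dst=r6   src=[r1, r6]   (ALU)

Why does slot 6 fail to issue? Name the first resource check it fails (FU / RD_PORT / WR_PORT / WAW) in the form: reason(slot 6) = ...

(0) want 1×MEM +2rd +0wr — yes → AL3|MU2|ME0|BR1|rd4|wr2
(1) want 1×MUL +2rd +1wr — yes → AL3|MU1|ME0|BR1|rd2|wr1
(2) want 1×MUL +2rd +1wr — yes → AL3|MU0|ME0|BR1|rd0|wr0
(3) want 1×MUL +1rd +1wr — FU → AL3|MU0|ME0|BR1|rd0|wr0
(4) want 1×ALU +2rd +1wr — RD_PORT → AL3|MU0|ME0|BR1|rd0|wr0
(5) want 1×ALU +2rd +1wr — RD_PORT → AL3|MU0|ME0|BR1|rd0|wr0
(6) want 1×ALU +2rd +1wr — RD_PORT → AL3|MU0|ME0|BR1|rd0|wr0
(7) want 1×ALU +2rd +1wr — RD_PORT → AL3|MU0|ME0|BR1|rd0|wr0

reason(slot 6) = RD_PORT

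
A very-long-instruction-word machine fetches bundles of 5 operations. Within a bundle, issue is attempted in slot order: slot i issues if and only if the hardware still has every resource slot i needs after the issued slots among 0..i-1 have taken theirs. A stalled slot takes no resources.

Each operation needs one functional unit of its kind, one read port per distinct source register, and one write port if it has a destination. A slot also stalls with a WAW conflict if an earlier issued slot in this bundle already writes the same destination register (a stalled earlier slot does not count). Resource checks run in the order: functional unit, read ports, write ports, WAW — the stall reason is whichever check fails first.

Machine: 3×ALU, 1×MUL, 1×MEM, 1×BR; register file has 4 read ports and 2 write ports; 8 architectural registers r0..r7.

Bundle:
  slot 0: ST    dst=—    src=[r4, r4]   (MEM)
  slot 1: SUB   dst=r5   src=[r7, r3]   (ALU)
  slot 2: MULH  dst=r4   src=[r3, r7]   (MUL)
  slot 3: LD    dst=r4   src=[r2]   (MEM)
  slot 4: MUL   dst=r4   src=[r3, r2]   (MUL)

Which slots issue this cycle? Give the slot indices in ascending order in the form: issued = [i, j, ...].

#0 MEM src=r4,r4 dispatched  <A:3 Mu:1 Ld:0 B:1 rd:3 wr:2>
#1 ALU src=r7,r3 dispatched  <A:2 Mu:1 Ld:0 B:1 rd:1 wr:1>
#2 MUL src=r3,r7 held:RD_PORT  <A:2 Mu:1 Ld:0 B:1 rd:1 wr:1>
#3 MEM src=r2 held:FU  <A:2 Mu:1 Ld:0 B:1 rd:1 wr:1>
#4 MUL src=r3,r2 held:RD_PORT  <A:2 Mu:1 Ld:0 B:1 rd:1 wr:1>

issued = [0, 1]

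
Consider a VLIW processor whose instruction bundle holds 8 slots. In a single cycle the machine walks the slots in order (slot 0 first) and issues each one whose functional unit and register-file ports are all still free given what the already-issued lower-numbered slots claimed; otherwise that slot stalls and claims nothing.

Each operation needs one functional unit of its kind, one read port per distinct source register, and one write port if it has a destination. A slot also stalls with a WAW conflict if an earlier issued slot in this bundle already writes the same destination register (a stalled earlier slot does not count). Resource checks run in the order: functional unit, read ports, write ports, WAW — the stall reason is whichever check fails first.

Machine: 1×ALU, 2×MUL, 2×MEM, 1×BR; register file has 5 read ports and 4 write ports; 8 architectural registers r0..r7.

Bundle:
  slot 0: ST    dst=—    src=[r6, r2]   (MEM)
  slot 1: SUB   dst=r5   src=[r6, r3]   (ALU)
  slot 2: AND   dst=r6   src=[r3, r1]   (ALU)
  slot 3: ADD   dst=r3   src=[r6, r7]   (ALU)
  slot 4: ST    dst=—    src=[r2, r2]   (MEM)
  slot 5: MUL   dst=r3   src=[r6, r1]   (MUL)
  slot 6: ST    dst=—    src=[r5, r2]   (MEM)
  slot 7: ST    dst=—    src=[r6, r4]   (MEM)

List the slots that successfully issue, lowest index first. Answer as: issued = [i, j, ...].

slot 0 (MEM): ISSUE — free A1,Mu2,Ld1,B1 rp3 wp4
slot 1 (ALU): ISSUE — free A0,Mu2,Ld1,B1 rp1 wp3
slot 2 (ALU): stall FU — free A0,Mu2,Ld1,B1 rp1 wp3
slot 3 (ALU): stall FU — free A0,Mu2,Ld1,B1 rp1 wp3
slot 4 (MEM): ISSUE — free A0,Mu2,Ld0,B1 rp0 wp3
slot 5 (MUL): stall RD_PORT — free A0,Mu2,Ld0,B1 rp0 wp3
slot 6 (MEM): stall FU — free A0,Mu2,Ld0,B1 rp0 wp3
slot 7 (MEM): stall FU — free A0,Mu2,Ld0,B1 rp0 wp3

issued = [0, 1, 4]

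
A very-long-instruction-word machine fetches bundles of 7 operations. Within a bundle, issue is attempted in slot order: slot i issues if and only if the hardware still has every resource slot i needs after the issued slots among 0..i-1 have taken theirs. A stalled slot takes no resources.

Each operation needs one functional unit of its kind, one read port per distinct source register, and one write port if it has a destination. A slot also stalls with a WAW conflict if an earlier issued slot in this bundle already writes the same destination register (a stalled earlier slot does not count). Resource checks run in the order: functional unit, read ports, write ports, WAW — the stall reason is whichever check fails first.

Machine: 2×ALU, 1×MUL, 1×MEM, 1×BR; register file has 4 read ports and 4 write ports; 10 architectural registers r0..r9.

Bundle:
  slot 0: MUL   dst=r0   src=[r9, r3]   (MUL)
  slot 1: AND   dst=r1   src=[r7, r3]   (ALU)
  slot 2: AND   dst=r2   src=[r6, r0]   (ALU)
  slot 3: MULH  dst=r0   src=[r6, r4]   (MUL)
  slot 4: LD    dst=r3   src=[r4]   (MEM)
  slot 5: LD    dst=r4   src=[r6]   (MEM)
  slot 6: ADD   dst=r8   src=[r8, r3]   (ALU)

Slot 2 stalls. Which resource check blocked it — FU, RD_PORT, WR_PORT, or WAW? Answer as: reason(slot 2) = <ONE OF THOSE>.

(0) want 1×MUL +2rd +1wr — yes → AL2|MU0|ME1|BR1|rd2|wr3
(1) want 1×ALU +2rd +1wr — yes → AL1|MU0|ME1|BR1|rd0|wr2
(2) want 1×ALU +2rd +1wr — RD_PORT → AL1|MU0|ME1|BR1|rd0|wr2
(3) want 1×MUL +2rd +1wr — FU → AL1|MU0|ME1|BR1|rd0|wr2
(4) want 1×MEM +1rd +1wr — RD_PORT → AL1|MU0|ME1|BR1|rd0|wr2
(5) want 1×MEM +1rd +1wr — RD_PORT → AL1|MU0|ME1|BR1|rd0|wr2
(6) want 1×ALU +2rd +1wr — RD_PORT → AL1|MU0|ME1|BR1|rd0|wr2

reason(slot 2) = RD_PORT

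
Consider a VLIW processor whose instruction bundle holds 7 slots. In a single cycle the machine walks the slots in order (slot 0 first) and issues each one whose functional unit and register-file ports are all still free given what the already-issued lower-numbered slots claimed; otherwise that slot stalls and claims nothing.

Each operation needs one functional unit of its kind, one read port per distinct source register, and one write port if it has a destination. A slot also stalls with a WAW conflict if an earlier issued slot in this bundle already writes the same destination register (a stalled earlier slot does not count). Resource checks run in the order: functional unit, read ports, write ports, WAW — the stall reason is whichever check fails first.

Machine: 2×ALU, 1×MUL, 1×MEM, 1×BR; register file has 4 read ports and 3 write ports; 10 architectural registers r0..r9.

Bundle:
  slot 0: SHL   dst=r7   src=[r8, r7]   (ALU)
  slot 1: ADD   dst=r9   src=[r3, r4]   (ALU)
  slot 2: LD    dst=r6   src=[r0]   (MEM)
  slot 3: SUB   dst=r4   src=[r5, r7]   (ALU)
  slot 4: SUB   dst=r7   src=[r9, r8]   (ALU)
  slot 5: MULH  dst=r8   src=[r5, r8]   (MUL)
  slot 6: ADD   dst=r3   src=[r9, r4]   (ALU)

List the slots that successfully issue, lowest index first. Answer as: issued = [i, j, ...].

issued = [0, 1]

[0] ALU needs rd=2 wr=1: ok; after: ALU=1 MUL=1 MEM=1 BR=1, R=2, W=2
[1] ALU needs rd=2 wr=1: ok; after: ALU=0 MUL=1 MEM=1 BR=1, R=0, W=1
[2] MEM needs rd=1 wr=1: RD_PORT; after: ALU=0 MUL=1 MEM=1 BR=1, R=0, W=1
[3] ALU needs rd=2 wr=1: FU; after: ALU=0 MUL=1 MEM=1 BR=1, R=0, W=1
[4] ALU needs rd=2 wr=1: FU; after: ALU=0 MUL=1 MEM=1 BR=1, R=0, W=1
[5] MUL needs rd=2 wr=1: RD_PORT; after: ALU=0 MUL=1 MEM=1 BR=1, R=0, W=1
[6] ALU needs rd=2 wr=1: FU; after: ALU=0 MUL=1 MEM=1 BR=1, R=0, W=1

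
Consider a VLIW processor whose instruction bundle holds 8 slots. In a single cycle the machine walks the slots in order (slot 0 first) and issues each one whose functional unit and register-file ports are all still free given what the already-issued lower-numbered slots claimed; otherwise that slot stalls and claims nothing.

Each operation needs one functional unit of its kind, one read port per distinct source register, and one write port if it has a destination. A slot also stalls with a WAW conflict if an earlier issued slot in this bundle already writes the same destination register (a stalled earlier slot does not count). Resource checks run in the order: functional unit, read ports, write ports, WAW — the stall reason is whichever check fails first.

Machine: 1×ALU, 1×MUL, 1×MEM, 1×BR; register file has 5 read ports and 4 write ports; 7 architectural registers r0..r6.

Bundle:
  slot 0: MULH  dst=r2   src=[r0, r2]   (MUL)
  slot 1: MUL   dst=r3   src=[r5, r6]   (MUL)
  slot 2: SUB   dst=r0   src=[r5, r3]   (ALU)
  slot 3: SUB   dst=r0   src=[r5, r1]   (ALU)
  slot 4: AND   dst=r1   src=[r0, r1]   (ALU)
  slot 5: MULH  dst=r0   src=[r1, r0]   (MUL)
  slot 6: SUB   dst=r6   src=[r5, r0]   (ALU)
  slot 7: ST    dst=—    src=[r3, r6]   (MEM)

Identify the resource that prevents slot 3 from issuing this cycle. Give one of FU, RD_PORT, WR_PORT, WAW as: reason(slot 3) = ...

reason(slot 3) = FU

(0) want 1×MUL +2rd +1wr — yes → AL1|MU0|ME1|BR1|rd3|wr3
(1) want 1×MUL +2rd +1wr — FU → AL1|MU0|ME1|BR1|rd3|wr3
(2) want 1×ALU +2rd +1wr — yes → AL0|MU0|ME1|BR1|rd1|wr2
(3) want 1×ALU +2rd +1wr — FU → AL0|MU0|ME1|BR1|rd1|wr2
(4) want 1×ALU +2rd +1wr — FU → AL0|MU0|ME1|BR1|rd1|wr2
(5) want 1×MUL +2rd +1wr — FU → AL0|MU0|ME1|BR1|rd1|wr2
(6) want 1×ALU +2rd +1wr — FU → AL0|MU0|ME1|BR1|rd1|wr2
(7) want 1×MEM +2rd +0wr — RD_PORT → AL0|MU0|ME1|BR1|rd1|wr2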